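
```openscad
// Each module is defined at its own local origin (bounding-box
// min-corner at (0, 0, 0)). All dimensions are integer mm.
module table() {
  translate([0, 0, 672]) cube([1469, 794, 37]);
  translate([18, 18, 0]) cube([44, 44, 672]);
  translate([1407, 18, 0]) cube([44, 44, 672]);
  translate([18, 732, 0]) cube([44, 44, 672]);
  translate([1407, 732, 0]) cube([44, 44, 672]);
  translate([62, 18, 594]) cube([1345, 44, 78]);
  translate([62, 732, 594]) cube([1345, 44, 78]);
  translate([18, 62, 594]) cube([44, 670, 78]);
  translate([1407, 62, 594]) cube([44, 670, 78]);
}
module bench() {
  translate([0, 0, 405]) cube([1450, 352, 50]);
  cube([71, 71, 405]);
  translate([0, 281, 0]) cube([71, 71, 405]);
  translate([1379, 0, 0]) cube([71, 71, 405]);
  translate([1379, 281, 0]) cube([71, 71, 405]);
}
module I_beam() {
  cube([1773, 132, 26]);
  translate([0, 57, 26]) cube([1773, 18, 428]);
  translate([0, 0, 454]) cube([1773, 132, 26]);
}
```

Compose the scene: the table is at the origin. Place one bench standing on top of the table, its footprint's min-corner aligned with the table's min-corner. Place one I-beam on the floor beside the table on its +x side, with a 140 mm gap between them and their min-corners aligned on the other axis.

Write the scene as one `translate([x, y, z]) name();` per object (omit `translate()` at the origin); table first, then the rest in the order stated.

table();
translate([0, 0, 709]) bench();
translate([1609, 0, 0]) I_beam();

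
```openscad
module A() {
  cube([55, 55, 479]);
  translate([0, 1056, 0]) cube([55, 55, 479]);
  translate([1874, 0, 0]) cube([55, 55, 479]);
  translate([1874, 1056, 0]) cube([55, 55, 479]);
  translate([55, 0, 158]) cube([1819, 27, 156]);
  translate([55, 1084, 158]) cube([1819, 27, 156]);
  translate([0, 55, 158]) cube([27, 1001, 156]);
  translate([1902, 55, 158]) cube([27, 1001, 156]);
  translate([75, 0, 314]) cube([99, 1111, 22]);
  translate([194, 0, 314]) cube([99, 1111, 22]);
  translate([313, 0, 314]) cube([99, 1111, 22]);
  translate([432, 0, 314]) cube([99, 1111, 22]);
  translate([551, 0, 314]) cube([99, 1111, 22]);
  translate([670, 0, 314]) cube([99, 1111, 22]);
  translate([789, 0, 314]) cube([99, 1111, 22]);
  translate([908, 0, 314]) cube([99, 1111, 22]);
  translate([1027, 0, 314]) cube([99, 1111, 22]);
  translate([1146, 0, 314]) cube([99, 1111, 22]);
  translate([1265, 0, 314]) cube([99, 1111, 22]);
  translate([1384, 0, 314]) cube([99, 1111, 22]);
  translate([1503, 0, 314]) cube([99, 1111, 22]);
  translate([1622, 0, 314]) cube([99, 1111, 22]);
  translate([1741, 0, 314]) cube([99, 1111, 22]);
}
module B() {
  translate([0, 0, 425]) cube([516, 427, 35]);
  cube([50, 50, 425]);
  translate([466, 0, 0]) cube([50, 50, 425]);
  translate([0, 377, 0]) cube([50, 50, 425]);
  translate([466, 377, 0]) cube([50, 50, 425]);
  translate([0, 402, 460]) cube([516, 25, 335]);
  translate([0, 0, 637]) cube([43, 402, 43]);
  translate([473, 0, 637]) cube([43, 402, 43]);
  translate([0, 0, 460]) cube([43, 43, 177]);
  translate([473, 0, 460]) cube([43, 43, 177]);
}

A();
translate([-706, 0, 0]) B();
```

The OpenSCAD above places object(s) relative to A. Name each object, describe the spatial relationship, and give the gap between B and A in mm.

A is a bed frame. B is a chair. The chair is on the floor beside the bed frame on its −x side. The gap between the chair and the bed frame is 190 mm.

The chair's nearest face is 190 mm from the bed frame's −x face.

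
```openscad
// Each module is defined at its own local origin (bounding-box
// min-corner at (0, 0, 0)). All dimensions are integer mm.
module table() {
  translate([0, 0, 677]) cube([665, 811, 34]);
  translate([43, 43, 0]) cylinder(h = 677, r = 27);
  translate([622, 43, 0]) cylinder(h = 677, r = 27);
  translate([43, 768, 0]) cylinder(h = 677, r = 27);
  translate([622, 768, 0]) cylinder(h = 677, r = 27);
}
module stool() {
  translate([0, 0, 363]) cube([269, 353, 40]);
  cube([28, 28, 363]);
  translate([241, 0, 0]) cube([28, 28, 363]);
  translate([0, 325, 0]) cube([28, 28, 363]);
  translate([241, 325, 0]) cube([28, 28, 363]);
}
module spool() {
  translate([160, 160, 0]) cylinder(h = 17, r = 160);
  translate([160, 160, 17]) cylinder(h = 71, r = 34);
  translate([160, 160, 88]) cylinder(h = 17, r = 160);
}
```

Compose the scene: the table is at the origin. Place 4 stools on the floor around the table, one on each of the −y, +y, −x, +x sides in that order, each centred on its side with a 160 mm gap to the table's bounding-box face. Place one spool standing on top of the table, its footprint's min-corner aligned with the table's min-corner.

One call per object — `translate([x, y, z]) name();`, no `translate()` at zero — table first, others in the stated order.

table();
translate([198, -513, 0]) stool();
translate([198, 971, 0]) stool();
translate([-429, 229, 0]) stool();
translate([825, 229, 0]) stool();
translate([0, 0, 711]) spool();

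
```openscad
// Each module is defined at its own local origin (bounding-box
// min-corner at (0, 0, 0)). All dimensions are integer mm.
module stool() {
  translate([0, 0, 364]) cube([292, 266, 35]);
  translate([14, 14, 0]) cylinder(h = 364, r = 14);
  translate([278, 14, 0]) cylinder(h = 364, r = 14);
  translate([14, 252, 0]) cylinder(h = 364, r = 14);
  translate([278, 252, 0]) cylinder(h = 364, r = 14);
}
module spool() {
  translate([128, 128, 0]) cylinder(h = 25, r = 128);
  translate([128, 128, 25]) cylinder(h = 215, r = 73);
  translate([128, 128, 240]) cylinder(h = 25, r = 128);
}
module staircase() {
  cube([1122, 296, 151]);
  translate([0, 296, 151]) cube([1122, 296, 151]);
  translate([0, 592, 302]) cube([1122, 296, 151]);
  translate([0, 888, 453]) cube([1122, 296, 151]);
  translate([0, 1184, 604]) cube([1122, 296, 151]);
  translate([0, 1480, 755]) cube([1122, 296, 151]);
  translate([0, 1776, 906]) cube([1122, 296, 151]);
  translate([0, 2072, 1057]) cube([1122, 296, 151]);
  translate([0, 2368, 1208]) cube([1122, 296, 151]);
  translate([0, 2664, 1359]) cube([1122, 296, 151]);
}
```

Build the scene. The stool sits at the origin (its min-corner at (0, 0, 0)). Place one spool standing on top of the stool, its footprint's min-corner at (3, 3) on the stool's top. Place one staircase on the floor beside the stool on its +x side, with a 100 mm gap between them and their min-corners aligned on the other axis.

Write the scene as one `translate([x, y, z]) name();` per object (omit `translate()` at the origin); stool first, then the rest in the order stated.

stool();
translate([3, 3, 399]) spool();
translate([392, 0, 0]) staircase();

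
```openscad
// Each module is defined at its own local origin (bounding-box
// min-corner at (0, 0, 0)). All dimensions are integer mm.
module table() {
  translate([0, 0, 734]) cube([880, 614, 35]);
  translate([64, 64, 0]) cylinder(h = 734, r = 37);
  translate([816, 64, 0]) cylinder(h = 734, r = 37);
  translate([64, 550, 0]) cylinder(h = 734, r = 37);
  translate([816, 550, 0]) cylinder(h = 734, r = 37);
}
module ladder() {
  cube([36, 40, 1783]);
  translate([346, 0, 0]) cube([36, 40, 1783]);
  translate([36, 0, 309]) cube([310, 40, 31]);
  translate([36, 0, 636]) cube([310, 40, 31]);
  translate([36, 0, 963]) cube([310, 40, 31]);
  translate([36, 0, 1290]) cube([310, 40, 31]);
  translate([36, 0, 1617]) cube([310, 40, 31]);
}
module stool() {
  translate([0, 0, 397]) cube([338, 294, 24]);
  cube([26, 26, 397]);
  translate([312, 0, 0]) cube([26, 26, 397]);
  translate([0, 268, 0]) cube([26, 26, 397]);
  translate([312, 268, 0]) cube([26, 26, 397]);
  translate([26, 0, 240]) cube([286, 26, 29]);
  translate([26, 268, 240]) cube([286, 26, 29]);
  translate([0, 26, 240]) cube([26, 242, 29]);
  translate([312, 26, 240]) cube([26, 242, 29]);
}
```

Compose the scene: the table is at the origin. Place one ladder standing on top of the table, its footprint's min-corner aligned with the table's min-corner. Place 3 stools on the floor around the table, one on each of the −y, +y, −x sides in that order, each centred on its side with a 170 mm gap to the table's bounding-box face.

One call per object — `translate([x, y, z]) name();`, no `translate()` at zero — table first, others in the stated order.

table();
translate([0, 0, 769]) ladder();
translate([271, -464, 0]) stool();
translate([271, 784, 0]) stool();
translate([-508, 160, 0]) stool();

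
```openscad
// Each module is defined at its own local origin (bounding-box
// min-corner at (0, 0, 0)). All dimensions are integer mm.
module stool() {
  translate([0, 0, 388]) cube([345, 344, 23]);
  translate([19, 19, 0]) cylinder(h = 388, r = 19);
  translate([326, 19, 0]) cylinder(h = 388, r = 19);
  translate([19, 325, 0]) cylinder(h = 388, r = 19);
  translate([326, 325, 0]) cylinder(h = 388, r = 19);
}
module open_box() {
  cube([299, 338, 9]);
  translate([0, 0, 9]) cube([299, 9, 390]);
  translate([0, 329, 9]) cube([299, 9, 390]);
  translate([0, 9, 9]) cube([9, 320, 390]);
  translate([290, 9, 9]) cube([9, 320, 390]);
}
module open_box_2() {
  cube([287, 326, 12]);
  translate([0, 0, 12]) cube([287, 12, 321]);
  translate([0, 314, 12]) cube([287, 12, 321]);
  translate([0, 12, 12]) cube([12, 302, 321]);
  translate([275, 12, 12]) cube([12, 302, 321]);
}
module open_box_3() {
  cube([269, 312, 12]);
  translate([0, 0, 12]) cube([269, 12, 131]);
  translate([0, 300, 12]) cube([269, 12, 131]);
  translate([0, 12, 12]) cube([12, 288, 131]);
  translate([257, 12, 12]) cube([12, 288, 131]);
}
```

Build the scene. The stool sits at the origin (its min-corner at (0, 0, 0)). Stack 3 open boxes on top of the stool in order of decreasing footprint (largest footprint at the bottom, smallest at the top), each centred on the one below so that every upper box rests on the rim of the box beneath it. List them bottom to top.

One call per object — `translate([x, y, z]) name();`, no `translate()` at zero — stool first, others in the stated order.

stool();
translate([23, 3, 411]) open_box();
translate([29, 9, 810]) open_box_2();
translate([38, 16, 1143]) open_box_3();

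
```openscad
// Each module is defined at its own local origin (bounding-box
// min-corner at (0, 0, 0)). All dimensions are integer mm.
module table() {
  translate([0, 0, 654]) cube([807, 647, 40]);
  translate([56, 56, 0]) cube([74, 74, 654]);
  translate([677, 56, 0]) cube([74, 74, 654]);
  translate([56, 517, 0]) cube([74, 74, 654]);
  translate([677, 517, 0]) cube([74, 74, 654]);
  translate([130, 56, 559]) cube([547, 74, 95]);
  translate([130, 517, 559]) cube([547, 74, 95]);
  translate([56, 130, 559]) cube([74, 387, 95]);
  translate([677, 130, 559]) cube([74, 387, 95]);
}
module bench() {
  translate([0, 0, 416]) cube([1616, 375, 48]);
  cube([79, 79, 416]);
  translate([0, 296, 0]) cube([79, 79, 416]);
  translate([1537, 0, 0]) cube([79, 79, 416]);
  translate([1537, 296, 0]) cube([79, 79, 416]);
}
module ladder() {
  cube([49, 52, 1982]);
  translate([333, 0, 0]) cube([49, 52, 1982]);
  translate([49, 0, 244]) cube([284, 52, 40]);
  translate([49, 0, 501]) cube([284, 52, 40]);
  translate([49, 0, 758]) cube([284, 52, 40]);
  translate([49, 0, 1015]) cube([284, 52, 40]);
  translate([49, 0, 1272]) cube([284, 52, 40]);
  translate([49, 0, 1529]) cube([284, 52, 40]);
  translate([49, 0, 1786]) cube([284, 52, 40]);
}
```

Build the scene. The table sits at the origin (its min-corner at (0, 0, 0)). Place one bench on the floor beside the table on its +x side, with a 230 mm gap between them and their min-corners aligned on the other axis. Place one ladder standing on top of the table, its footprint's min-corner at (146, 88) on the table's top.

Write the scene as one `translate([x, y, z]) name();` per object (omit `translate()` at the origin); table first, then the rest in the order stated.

table();
translate([1037, 0, 0]) bench();
translate([146, 88, 694]) ladder();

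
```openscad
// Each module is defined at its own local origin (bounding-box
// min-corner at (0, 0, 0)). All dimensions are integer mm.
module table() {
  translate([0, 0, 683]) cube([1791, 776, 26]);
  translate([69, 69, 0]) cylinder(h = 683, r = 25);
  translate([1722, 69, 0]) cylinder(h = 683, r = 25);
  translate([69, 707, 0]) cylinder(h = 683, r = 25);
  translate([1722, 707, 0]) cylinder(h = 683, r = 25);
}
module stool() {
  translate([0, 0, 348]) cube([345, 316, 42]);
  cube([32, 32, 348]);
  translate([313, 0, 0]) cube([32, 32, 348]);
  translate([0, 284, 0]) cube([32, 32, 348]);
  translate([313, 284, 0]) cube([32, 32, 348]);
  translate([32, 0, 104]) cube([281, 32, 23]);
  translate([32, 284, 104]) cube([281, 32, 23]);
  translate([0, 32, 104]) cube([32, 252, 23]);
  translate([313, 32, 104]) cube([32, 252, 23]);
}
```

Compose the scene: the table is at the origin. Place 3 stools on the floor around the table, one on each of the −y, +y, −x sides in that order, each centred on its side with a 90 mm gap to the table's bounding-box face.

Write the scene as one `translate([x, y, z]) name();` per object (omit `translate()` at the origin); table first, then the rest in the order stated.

table();
translate([723, -406, 0]) stool();
translate([723, 866, 0]) stool();
translate([-435, 230, 0]) stool();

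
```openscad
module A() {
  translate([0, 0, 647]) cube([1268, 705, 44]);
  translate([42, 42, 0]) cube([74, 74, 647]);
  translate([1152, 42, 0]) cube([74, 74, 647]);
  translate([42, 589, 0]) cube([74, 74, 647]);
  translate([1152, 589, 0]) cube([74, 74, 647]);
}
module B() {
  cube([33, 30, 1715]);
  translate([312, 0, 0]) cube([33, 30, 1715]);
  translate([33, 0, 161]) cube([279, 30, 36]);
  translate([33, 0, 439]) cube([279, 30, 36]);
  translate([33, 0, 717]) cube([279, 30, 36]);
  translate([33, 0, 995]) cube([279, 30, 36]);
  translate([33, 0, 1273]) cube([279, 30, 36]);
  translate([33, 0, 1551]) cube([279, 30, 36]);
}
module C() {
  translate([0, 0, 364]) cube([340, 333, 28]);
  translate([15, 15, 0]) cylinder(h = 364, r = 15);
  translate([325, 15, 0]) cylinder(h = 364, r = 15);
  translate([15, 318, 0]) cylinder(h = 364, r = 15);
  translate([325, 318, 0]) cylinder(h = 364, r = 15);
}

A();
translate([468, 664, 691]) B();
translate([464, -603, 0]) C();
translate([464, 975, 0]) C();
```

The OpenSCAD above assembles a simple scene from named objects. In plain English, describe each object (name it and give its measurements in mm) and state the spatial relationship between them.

A is a table: top 1268 mm (x) × 705 mm (y), 44 mm thick, upper face at z = 691 mm, on four 74×74 mm square legs, each inset 42 mm from the nearest pair of top edges, running from z = 0 to the bottom of the top.

B is a straight ladder. Two 33×30 mm vertical rails, 1715 mm tall, stand 345 mm apart (outside-to-outside) with their front faces coplanar on the −y side. 6 rungs, each 30 mm deep and 36 mm tall, span between the inner faces of the rails, front faces flush with the rails. The lowest rung's underside is at z = 161 mm and rungs are spaced 278 mm apart (underside to underside).

C is a four-legged stool. The seat is 340×333 mm, 28 mm thick, top at z = 392 mm. It stands on four round legs, each 30 mm in diameter, from z = 0 to the seat underside, each leg's axis is inset half a diameter from the nearest pair of seat edges (so the leg's bounding box is flush with the corner).

The ladder is on top of the table. Two stools sit around the table at the −y, +y sides.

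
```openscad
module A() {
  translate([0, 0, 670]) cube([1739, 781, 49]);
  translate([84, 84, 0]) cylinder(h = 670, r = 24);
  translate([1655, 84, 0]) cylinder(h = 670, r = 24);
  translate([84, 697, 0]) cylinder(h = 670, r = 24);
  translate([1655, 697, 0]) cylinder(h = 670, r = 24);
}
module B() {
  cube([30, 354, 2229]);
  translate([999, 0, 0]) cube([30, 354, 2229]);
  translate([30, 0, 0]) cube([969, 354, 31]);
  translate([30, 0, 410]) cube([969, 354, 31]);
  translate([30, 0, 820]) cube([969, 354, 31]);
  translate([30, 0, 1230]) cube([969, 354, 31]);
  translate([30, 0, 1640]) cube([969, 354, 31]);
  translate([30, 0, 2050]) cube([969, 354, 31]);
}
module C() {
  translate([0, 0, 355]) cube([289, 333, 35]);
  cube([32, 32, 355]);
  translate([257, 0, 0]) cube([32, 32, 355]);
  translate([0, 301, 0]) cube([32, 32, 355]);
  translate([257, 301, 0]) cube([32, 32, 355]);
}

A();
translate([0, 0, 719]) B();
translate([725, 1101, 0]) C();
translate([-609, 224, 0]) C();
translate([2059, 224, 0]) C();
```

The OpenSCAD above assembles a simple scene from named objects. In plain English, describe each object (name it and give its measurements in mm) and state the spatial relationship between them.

A is a rectangular dining table. The top is 1739×781×49 mm with its upper surface at z = 719 mm. It stands on four round legs of 48 mm diameter, each leg's bounding box inset 60 mm from the nearest pair of top edges, running from the floor to the underside of the top.

B is a bookshelf 1029 mm wide overall, 354 mm deep and 2229 mm tall. The two sides are 30 mm thick vertical panels. 6 horizontal shelves of 31 mm thickness span between the inner faces of the sides; the lowest shelf sits on the floor and shelves are stacked with a clear vertical gap of 379 mm between each pair.

C is a simple wooden stool: a rectangular seat 289 mm (x) by 333 mm (y), 35 mm thick, top face at z = 390 mm, on four square legs, each 32×32 mm in cross-section. The legs rest on z = 0, each flush with a corner of the seat.

The bookshelf is on top of the table. Three stools sit around the table at the +y, −x, +x sides.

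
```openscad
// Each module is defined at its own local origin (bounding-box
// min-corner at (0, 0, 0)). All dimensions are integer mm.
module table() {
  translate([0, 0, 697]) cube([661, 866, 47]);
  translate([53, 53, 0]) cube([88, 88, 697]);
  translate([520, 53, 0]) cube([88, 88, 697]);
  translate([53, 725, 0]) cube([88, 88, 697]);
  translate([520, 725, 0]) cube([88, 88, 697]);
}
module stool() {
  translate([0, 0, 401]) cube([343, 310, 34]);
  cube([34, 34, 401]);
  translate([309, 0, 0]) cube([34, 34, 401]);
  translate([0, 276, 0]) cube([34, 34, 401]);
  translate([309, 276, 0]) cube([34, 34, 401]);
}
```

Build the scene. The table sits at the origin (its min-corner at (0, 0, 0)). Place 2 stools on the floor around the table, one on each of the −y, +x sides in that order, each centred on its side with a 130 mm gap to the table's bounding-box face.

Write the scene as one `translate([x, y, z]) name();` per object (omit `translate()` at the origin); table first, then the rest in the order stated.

table();
translate([159, -440, 0]) stool();
translate([791, 278, 0]) stool();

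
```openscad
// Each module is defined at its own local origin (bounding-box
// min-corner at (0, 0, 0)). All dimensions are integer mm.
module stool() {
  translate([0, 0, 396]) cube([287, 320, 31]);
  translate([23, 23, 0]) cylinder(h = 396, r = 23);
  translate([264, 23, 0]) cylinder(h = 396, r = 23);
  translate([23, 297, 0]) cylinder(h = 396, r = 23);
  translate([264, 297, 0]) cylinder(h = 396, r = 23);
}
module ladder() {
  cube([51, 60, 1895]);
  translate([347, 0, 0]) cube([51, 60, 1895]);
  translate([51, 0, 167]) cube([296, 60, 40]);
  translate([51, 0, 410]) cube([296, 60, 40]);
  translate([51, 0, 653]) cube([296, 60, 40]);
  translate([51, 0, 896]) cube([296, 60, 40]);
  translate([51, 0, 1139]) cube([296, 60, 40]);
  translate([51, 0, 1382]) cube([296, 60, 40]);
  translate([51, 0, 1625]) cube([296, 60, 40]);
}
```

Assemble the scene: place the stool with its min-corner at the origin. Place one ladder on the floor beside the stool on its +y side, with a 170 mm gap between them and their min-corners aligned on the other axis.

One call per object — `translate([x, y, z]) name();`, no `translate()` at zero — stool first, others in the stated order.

stool();
translate([0, 490, 0]) ladder();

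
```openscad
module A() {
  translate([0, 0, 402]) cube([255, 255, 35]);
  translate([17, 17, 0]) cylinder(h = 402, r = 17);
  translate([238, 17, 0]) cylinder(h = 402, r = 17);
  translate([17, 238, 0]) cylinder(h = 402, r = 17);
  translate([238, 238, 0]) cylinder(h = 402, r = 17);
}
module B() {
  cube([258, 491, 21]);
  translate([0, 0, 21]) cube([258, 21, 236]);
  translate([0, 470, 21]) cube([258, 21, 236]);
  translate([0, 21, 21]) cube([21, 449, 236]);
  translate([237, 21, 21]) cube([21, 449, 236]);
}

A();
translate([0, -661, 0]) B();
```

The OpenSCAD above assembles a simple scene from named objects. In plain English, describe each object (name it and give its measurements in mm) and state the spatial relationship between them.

A is a four-legged stool. The seat is 255×255 mm, 35 mm thick, top at z = 437 mm. It stands on four round legs, each 34 mm in diameter, from z = 0 to the seat underside, each leg's axis is inset half a diameter from the nearest pair of seat edges (so the leg's bounding box is flush with the corner).

B is an open-topped rectangular box: outside dimensions 258×491×257 mm, with a uniform wall and base thickness of 21 mm. The base is a full 258×491 slab on the floor; four walls sit on top of the base. The front and back walls (the −y and +y sides) span the full width; the two side walls fit between them.

The open box is on the floor beside the stool on its −y side.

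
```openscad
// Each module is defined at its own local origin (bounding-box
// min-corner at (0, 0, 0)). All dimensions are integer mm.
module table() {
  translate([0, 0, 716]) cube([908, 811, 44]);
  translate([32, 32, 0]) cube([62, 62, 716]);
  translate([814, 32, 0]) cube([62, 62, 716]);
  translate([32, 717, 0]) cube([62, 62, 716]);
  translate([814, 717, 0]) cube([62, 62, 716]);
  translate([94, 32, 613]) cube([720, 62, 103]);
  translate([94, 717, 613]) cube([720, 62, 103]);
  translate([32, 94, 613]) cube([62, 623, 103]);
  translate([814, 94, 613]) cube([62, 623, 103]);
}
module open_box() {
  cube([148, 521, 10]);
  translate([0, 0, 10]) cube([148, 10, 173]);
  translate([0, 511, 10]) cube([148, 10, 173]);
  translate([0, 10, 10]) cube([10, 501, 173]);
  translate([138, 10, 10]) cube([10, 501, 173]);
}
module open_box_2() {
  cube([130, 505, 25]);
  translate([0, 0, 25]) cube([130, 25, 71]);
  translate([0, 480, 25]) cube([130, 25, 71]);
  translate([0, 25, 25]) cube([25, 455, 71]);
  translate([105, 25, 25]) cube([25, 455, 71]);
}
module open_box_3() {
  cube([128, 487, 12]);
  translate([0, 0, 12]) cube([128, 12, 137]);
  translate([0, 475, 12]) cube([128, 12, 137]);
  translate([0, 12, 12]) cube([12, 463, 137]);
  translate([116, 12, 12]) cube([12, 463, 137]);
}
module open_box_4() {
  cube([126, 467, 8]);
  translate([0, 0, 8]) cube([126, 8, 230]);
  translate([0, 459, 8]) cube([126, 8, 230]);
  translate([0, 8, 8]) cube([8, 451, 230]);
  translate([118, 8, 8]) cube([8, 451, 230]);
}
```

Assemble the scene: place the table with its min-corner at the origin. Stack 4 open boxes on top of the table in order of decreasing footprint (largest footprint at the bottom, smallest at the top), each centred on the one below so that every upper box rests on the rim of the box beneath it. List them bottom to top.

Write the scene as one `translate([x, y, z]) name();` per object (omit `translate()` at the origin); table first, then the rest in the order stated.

table();
translate([380, 145, 760]) open_box();
translate([389, 153, 943]) open_box_2();
translate([390, 162, 1039]) open_box_3();
translate([391, 172, 1188]) open_box_4();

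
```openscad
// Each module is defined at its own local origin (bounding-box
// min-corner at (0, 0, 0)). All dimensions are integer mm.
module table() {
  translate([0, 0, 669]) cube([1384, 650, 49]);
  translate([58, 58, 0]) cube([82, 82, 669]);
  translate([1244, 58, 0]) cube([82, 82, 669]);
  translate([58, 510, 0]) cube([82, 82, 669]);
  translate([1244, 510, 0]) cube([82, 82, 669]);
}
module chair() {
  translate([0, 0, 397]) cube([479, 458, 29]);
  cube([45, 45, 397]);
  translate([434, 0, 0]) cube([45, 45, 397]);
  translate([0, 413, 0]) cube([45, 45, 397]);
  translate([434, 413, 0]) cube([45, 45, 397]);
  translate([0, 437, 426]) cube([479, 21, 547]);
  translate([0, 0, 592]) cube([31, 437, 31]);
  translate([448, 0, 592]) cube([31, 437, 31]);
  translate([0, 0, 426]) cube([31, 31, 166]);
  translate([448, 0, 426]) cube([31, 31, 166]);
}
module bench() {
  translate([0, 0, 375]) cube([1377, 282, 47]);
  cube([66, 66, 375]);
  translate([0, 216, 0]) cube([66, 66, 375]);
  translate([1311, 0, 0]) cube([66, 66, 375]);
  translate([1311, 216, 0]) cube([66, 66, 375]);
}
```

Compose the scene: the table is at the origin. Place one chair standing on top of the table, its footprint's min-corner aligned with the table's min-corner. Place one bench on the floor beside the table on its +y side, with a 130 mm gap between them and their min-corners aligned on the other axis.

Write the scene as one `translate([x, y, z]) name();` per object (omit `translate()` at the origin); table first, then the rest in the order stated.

table();
translate([0, 0, 718]) chair();
translate([0, 780, 0]) bench();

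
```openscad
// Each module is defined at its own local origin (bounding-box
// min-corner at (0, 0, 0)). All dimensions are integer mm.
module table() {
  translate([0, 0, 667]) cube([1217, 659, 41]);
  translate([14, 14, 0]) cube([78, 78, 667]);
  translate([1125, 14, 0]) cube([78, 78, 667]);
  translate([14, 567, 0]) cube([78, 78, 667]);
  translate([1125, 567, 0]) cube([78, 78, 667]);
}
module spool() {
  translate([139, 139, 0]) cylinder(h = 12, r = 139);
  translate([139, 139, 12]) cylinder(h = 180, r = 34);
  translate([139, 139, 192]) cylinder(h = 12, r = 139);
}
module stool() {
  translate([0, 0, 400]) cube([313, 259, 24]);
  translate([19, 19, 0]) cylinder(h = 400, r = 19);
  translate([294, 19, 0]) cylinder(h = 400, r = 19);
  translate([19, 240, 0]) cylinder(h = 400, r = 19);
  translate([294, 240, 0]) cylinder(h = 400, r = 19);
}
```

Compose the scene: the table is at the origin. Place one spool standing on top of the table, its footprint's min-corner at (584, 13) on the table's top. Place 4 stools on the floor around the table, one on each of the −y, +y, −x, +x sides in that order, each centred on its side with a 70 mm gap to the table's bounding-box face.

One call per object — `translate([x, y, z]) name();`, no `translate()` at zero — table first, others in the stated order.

table();
translate([584, 13, 708]) spool();
translate([452, -329, 0]) stool();
translate([452, 729, 0]) stool();
translate([-383, 200, 0]) stool();
translate([1287, 200, 0]) stool();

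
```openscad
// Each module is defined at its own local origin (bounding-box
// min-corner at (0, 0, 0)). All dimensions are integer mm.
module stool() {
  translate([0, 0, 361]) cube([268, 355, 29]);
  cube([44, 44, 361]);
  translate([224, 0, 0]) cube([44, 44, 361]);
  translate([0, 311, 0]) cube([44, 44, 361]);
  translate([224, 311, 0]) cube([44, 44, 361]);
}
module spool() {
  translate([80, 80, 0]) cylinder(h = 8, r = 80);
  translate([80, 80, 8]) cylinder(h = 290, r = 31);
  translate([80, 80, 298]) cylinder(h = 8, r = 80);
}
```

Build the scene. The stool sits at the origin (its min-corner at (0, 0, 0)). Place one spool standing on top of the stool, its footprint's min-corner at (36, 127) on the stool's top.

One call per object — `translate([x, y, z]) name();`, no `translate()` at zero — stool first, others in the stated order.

stool();
translate([36, 127, 390]) spool();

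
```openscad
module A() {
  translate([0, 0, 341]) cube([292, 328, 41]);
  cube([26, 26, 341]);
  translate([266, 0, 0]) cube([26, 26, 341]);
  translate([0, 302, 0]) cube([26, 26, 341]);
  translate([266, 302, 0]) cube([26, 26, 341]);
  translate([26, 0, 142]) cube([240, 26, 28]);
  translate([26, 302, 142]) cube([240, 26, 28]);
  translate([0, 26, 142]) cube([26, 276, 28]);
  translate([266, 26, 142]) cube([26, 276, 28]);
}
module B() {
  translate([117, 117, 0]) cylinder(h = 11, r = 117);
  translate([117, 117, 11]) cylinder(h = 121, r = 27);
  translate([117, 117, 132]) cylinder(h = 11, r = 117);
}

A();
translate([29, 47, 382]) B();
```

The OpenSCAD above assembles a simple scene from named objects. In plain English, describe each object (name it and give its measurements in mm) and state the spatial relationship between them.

A is a simple wooden stool: a rectangular seat 292 mm (x) by 328 mm (y), 41 mm thick, top face at z = 382 mm, on four square legs, each 26×26 mm in cross-section. The legs rest on z = 0, each flush with a corner of the seat. Four stretchers, 26 mm wide and 28 mm tall, connect adjacent legs with their undersides at z = 142 mm, each running between the inner faces of the legs it joins and aligned with the legs' outer faces on the other axis.

B is a spool: two coaxial disc flanges of radius 117 mm and thickness 11 mm, joined by a core cylinder of radius 27 mm and height 121 mm. The lower flange rests on z = 0 and the three cylinders share a vertical axis.

The spool is on top of the stool, centred.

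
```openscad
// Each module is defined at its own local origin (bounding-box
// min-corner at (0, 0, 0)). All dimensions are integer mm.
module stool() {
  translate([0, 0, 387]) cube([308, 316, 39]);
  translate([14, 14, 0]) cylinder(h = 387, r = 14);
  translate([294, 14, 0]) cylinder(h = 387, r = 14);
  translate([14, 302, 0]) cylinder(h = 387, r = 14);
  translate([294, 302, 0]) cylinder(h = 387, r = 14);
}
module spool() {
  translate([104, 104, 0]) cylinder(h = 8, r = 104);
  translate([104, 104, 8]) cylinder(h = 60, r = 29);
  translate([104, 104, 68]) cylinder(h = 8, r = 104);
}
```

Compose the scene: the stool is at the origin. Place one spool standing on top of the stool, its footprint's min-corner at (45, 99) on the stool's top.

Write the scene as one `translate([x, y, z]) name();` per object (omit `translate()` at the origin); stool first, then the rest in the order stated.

stool();
translate([45, 99, 426]) spool();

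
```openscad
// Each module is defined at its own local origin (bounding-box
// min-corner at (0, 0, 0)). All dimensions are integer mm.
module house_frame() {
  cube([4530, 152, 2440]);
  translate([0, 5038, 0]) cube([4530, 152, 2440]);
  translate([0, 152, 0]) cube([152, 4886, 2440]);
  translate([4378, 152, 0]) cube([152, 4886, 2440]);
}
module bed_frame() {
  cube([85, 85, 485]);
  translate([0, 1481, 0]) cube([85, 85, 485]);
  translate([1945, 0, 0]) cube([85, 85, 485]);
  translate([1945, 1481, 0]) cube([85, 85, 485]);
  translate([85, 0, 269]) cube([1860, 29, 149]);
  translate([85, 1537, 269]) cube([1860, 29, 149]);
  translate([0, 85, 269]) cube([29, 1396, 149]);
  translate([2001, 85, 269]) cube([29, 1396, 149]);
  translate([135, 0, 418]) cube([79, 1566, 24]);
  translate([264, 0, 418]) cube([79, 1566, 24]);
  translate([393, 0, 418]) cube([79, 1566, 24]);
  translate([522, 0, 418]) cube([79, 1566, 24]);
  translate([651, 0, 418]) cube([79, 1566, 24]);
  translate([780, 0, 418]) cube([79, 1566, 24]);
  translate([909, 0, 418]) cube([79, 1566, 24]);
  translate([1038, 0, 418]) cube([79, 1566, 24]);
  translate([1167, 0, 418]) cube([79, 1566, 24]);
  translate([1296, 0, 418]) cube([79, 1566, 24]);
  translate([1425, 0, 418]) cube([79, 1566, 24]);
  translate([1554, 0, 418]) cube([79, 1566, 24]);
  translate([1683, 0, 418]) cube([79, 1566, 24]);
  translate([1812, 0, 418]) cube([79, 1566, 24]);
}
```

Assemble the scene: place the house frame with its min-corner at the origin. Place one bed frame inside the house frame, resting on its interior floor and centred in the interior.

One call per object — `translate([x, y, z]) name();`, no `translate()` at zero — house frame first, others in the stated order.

house_frame();
translate([1250, 1812, 0]) bed_frame();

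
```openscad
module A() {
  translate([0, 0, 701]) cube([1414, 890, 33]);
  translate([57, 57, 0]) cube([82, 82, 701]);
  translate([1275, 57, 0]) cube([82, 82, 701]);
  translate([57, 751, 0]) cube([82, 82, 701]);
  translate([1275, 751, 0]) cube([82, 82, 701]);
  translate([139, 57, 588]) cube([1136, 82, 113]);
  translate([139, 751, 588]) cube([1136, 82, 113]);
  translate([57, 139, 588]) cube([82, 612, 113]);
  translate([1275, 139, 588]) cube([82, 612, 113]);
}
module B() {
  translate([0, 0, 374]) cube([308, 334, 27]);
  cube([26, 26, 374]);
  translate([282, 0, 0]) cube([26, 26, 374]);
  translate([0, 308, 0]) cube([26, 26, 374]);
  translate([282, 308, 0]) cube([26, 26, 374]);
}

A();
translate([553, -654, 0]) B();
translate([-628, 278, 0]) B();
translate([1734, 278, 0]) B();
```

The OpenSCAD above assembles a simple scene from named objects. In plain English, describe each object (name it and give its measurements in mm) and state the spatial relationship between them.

A is a rectangular dining table. The top is 1414×890×33 mm with its upper surface at z = 734 mm. It stands on four 82×82 mm square legs, each inset 57 mm from the nearest pair of top edges, running from the floor to the underside of the top. Four apron rails, 82 mm thick and 113 mm tall, run between adjacent legs with their top edges flush with the underside of the top and their outer faces flush with the legs' outer faces.

B is a four-legged stool. The seat is a 308×334×27 mm slab whose top surface is at z = 401 mm; four square legs, each 26×26 mm in cross-section, run from the floor (z = 0) to the underside of the seat, each flush with a corner of the seat.

Three stools sit around the table at the −y, −x, +x sides.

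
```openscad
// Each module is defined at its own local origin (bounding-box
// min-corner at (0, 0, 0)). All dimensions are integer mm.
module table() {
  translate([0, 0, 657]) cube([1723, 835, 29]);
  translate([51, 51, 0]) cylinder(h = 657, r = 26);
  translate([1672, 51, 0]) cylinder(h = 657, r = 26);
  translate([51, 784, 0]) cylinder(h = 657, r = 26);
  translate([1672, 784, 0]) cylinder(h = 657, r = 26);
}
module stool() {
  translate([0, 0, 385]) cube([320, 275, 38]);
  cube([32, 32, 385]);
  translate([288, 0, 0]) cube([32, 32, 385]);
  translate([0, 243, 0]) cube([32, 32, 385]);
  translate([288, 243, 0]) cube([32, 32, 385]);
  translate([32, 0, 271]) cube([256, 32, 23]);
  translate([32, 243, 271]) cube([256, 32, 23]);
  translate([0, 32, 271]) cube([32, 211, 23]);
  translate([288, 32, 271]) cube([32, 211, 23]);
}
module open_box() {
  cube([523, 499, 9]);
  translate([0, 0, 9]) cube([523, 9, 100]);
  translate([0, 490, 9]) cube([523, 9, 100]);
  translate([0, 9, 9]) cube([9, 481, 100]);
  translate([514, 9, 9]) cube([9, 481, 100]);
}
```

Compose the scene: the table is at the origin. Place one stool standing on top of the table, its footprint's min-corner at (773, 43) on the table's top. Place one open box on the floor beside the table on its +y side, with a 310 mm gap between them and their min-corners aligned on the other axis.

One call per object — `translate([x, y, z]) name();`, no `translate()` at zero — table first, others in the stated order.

table();
translate([773, 43, 686]) stool();
translate([0, 1145, 0]) open_box();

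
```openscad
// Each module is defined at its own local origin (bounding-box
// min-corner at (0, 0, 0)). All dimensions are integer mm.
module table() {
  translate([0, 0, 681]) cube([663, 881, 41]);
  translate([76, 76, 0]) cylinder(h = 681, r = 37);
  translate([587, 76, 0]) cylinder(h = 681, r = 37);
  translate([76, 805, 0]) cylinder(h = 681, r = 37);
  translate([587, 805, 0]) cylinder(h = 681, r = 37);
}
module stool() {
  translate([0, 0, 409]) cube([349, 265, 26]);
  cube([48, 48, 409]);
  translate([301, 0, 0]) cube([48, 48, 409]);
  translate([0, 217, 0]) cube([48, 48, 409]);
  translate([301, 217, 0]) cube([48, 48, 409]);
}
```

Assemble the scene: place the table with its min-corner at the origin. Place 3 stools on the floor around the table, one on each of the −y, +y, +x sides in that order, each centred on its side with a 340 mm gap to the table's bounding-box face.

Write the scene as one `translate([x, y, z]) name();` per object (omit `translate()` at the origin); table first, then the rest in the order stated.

table();
translate([157, -605, 0]) stool();
translate([157, 1221, 0]) stool();
translate([1003, 308, 0]) stool();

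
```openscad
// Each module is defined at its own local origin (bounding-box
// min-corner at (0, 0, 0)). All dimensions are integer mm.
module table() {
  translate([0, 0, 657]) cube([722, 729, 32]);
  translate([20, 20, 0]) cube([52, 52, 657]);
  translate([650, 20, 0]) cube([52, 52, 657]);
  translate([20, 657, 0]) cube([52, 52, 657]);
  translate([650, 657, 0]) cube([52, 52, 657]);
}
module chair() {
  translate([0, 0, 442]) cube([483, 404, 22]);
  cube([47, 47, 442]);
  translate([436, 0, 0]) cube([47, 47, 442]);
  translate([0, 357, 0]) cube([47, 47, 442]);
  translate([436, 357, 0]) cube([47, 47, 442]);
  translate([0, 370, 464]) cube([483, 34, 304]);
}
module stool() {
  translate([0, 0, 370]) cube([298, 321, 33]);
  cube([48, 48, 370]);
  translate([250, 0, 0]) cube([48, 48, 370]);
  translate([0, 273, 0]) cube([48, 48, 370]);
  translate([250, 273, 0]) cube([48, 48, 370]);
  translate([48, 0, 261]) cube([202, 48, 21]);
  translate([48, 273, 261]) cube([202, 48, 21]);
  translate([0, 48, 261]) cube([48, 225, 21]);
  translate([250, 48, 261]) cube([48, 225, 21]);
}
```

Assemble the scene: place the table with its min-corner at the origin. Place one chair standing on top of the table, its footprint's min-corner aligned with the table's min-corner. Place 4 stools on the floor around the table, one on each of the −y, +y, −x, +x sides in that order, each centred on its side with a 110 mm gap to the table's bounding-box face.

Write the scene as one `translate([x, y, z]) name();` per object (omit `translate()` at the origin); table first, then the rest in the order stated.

table();
translate([0, 0, 689]) chair();
translate([212, -431, 0]) stool();
translate([212, 839, 0]) stool();
translate([-408, 204, 0]) stool();
translate([832, 204, 0]) stool();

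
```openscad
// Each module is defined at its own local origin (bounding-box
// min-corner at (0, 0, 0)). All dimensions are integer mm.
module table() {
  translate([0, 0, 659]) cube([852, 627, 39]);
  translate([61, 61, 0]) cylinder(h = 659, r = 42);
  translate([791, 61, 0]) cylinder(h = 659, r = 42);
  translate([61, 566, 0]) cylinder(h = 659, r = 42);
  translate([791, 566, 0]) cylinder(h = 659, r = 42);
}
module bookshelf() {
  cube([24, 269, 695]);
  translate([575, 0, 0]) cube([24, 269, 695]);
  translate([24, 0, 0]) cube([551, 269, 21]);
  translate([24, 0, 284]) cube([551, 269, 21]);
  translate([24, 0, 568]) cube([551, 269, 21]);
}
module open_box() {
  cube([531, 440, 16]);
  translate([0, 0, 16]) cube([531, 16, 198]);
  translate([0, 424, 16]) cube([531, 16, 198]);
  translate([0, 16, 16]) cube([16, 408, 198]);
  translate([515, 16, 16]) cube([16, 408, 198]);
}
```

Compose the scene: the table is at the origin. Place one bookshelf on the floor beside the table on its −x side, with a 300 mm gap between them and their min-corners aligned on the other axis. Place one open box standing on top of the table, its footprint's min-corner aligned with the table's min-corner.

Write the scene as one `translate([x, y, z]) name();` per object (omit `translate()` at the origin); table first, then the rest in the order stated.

table();
translate([-899, 0, 0]) bookshelf();
translate([0, 0, 698]) open_box();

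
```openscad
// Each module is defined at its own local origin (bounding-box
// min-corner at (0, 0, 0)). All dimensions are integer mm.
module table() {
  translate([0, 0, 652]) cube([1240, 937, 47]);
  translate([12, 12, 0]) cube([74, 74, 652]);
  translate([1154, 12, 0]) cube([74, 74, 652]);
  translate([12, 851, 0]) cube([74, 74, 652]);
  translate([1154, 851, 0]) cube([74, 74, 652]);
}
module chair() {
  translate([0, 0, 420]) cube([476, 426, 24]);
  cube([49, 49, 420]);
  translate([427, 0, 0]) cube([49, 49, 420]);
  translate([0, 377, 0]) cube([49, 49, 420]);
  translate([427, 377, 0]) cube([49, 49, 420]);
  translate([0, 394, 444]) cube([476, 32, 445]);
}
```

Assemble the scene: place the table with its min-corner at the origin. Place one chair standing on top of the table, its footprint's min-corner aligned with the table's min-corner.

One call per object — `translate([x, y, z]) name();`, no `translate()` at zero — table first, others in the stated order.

table();
translate([0, 0, 699]) chair();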